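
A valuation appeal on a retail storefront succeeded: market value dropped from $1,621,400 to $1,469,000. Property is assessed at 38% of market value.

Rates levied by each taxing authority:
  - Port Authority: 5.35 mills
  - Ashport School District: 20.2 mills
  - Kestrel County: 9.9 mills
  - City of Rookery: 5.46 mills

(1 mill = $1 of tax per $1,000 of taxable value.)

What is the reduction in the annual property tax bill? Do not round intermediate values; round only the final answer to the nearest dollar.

Old assessed value = $1,621,400 × 0.38 = $616,132
New assessed value = $1,469,000 × 0.38 = $558,220
Combined rate = 0.00535 + 0.0202 + 0.0099 + 0.00546 = 0.04091
Old tax = $616,132 × 0.04091 = $25,205.96012
New tax = $558,220 × 0.04091 = $22,836.7802
Reduction = $25,205.96012 − $22,836.7802 = $2,369.17992

$2,369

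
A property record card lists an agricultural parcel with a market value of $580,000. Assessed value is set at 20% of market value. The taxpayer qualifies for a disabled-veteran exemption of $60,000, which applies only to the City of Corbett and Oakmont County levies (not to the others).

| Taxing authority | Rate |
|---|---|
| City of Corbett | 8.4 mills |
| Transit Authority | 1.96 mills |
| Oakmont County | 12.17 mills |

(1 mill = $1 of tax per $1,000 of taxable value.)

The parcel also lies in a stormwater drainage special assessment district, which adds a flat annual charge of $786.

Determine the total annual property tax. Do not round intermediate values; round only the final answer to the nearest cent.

Assessed value = $580,000 × 0.2 = $116,000
City of Corbett: ($116,000 − $60,000) × 0.0084 = $56,000 × 0.0084 = $470.4
Transit Authority: $116,000 × 0.00196 = $227.36
Oakmont County: ($116,000 − $60,000) × 0.01217 = $56,000 × 0.01217 = $681.52
Levies subtotal = $1,379.28
Total = $1,379.28 + $786 = $2,165.28

$2,165.28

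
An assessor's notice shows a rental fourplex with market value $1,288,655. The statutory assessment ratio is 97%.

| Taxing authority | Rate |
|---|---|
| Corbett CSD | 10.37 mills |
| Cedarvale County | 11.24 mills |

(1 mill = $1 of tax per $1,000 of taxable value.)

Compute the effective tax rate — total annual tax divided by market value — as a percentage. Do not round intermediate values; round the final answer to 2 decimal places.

Assessed value = $1,288,655 × 0.97 = $1,249,995.35
Corbett CSD: $1,249,995.35 × 0.01037 = $12,962.4517795
Cedarvale County: $1,249,995.35 × 0.01124 = $14,049.947734
Total tax = $27,012.3995135
Effective rate = $27,012.3995135 ÷ $1,288,655 = 2.10% of market value

2.10%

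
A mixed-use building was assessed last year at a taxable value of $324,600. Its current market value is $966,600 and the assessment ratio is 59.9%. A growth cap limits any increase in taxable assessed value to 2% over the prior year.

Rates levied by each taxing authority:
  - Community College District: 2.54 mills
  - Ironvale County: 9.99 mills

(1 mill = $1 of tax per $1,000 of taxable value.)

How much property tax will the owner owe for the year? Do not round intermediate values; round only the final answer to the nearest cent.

$4,148.58

Uncapped assessed value = $966,600 × 0.599 = $578,993.4
Cap limit = $324,600 × 1.02 = $331,092
Taxable assessed value = min($578,993.4, $331,092) = $331,092 (cap binds)
Community College District: $331,092 × 0.00254 = $840.97368
Ironvale County: $331,092 × 0.00999 = $3,307.60908
Total = $4,148.58276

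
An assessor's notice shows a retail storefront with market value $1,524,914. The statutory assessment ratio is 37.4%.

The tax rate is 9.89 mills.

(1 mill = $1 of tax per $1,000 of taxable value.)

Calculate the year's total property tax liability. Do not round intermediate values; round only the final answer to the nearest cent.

Assessed value = $1,524,914 × 0.374 = $570,317.836
Tax = $570,317.836 × 0.00989 = $5,640.44339804

$5,640.44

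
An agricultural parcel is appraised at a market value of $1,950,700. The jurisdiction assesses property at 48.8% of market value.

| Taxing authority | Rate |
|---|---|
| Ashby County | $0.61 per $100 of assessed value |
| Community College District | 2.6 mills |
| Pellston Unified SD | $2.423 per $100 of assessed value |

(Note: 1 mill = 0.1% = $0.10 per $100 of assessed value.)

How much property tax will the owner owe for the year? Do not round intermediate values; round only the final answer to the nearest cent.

Assessed value = $1,950,700 × 0.488 = $951,941.6
Ashby County: $951,941.6 × 0.0061 = $5,806.84376
Community College District: $951,941.6 × 0.0026 = $2,475.04816
Pellston Unified SD: $951,941.6 × 0.02423 = $23,065.544968
Total = $31,347.436888

$31,347.44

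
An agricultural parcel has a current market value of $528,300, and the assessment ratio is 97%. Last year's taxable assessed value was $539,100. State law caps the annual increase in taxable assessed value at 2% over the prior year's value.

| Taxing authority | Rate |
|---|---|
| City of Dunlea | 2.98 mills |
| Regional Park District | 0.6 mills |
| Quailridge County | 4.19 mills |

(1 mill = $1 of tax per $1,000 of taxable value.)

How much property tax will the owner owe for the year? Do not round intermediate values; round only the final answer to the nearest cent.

$3,981.74

Uncapped assessed value = $528,300 × 0.97 = $512,451
Cap limit = $539,100 × 1.02 = $549,882
Taxable assessed value = min($512,451, $549,882) = $512,451 (cap does not bind)
City of Dunlea: $512,451 × 0.00298 = $1,527.10398
Regional Park District: $512,451 × 0.0006 = $307.4706
Quailridge County: $512,451 × 0.00419 = $2,147.16969
Total = $3,981.74427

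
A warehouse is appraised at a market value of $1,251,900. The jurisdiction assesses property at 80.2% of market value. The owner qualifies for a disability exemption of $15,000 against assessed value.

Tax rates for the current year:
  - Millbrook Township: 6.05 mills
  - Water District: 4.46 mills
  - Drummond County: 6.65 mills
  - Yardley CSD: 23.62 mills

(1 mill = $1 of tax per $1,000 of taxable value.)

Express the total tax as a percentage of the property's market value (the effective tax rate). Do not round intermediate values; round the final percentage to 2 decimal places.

Assessed value = $1,251,900 × 0.802 = $1,004,023.8
Taxable value = $1,004,023.8 − $15,000 = $989,023.8
Millbrook Township: $989,023.8 × 0.00605 = $5,983.59399
Water District: $989,023.8 × 0.00446 = $4,411.046148
Drummond County: $989,023.8 × 0.00665 = $6,577.00827
Yardley CSD: $989,023.8 × 0.02362 = $23,360.742156
Total tax = $40,332.390564
Effective rate = $40,332.390564 ÷ $1,251,900 = 3.22% of market value

3.22%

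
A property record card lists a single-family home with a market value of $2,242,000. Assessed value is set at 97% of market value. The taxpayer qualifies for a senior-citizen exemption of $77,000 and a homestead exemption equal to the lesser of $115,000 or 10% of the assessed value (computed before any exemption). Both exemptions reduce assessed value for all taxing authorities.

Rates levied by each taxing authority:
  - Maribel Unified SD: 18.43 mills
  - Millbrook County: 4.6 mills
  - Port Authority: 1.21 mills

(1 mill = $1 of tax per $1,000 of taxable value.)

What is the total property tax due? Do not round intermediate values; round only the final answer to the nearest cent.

$48,061.62

Assessed value = $2,242,000 × 0.97 = $2,174,740
Homestead exemption = min($115,000, 10% × $2,174,740) = min($115,000, $217,474) = $115,000 (dollar cap binds)
Taxable value = $2,174,740 − $77,000 − $115,000 = $1,982,740
Maribel Unified SD: $1,982,740 × 0.01843 = $36,541.8982
Millbrook County: $1,982,740 × 0.0046 = $9,120.604
Port Authority: $1,982,740 × 0.00121 = $2,399.1154
Total = $48,061.6176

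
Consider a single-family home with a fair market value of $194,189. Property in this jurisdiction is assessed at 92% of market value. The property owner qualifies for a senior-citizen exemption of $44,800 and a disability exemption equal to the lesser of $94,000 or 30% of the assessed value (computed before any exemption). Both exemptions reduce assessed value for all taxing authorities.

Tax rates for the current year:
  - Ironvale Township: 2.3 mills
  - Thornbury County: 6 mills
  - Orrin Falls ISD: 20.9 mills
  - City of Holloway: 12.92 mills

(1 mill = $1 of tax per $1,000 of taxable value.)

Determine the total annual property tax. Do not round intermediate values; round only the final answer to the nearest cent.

Assessed value = $194,189 × 0.92 = $178,653.88
Disability exemption = min($94,000, 30% × $178,653.88) = min($94,000, $53,596.164) = $53,596.164 (percentage binds)
Taxable value = $178,653.88 − $44,800 − $53,596.164 = $80,257.716
Ironvale Township: $80,257.716 × 0.0023 = $184.5927468
Thornbury County: $80,257.716 × 0.006 = $481.546296
Orrin Falls ISD: $80,257.716 × 0.0209 = $1,677.3862644
City of Holloway: $80,257.716 × 0.01292 = $1,036.92969072
Total = $3,380.45499792

$3,380.45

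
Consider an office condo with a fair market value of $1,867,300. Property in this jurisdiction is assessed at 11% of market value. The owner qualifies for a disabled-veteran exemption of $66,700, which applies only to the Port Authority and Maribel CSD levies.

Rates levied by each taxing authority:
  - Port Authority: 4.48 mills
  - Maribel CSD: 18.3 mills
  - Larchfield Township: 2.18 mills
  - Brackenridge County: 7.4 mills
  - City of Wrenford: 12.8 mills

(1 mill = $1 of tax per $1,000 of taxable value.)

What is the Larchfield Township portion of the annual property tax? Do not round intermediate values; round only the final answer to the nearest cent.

$447.78

Assessed value = $1,867,300 × 0.11 = $205,403
Larchfield Township taxable value = $205,403 (exemption does not apply)
Larchfield Township levy = $205,403 × 0.00218 = $447.77854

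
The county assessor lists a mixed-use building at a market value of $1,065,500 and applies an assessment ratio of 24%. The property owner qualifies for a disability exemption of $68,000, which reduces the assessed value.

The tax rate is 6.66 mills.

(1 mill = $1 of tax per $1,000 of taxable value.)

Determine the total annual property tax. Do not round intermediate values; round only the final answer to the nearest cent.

$1,250.22

Assessed value = $1,065,500 × 0.24 = $255,720
Taxable value = $255,720 − $68,000 = $187,720
Tax = $187,720 × 0.00666 = $1,250.2152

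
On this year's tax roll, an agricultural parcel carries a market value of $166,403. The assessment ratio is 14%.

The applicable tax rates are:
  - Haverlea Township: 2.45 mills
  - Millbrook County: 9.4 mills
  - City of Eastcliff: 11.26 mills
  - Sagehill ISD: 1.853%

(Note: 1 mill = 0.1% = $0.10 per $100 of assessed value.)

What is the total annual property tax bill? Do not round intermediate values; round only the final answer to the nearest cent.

Assessed value = $166,403 × 0.14 = $23,296.42
Haverlea Township: $23,296.42 × 0.00245 = $57.076229
Millbrook County: $23,296.42 × 0.0094 = $218.986348
City of Eastcliff: $23,296.42 × 0.01126 = $262.3176892
Sagehill ISD: $23,296.42 × 0.01853 = $431.6826626
Total = $970.0629288

$970.06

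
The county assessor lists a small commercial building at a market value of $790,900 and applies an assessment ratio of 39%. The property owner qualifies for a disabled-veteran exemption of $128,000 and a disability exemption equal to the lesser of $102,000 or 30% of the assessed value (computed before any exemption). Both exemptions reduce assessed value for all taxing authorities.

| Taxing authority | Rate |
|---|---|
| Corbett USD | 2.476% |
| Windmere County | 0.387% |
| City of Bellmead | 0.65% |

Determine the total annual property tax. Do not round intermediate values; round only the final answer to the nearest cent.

$3,088.48

Assessed value = $790,900 × 0.39 = $308,451
Disability exemption = min($102,000, 30% × $308,451) = min($102,000, $92,535.3) = $92,535.3 (percentage binds)
Taxable value = $308,451 − $128,000 − $92,535.3 = $87,915.7
Corbett USD: $87,915.7 × 0.02476 = $2,176.792732
Windmere County: $87,915.7 × 0.00387 = $340.233759
City of Bellmead: $87,915.7 × 0.0065 = $571.45205
Total = $3,088.478541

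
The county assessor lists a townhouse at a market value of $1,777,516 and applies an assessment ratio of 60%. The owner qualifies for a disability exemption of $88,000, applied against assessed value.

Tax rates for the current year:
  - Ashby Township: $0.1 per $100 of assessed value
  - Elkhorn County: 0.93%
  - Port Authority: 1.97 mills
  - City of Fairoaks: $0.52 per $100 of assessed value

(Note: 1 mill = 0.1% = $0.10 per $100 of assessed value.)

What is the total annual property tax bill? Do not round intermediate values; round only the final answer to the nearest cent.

Assessed value = $1,777,516 × 0.6 = $1,066,509.6
Taxable value = $1,066,509.6 − $88,000 = $978,509.6
Ashby Township: $978,509.6 × 0.001 = $978.5096
Elkhorn County: $978,509.6 × 0.0093 = $9,100.13928
Port Authority: $978,509.6 × 0.00197 = $1,927.663912
City of Fairoaks: $978,509.6 × 0.0052 = $5,088.24992
Total = $17,094.562712

$17,094.56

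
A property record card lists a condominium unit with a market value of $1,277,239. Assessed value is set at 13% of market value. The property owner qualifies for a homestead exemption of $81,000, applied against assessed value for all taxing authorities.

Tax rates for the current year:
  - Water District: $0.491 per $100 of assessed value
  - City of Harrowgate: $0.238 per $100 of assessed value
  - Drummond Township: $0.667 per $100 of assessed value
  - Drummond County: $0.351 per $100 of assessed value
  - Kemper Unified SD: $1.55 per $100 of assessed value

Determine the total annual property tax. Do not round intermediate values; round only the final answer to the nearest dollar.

Assessed value = $1,277,239 × 0.13 = $166,041.07
Taxable value = $166,041.07 − $81,000 = $85,041.07
Water District: $85,041.07 × 0.00491 = $417.5516537
City of Harrowgate: $85,041.07 × 0.00238 = $202.3977466
Drummond Township: $85,041.07 × 0.00667 = $567.2239369
Drummond County: $85,041.07 × 0.00351 = $298.4941557
Kemper Unified SD: $85,041.07 × 0.0155 = $1,318.136585
Total = $417.5516537 + $202.3977466 + $567.2239369 + $298.4941557 + $1,318.136585 = $2,803.8040779

$2,804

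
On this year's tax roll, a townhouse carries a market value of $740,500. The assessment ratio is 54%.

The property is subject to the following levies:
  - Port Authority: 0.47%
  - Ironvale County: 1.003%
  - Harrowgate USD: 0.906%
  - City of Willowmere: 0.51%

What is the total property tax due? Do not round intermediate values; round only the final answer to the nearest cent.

$11,552.24

Assessed value = $740,500 × 0.54 = $399,870
Port Authority: $399,870 × 0.0047 = $1,879.389
Ironvale County: $399,870 × 0.01003 = $4,010.6961
Harrowgate USD: $399,870 × 0.00906 = $3,622.8222
City of Willowmere: $399,870 × 0.0051 = $2,039.337
Total = $1,879.389 + $4,010.6961 + $3,622.8222 + $2,039.337 = $11,552.2443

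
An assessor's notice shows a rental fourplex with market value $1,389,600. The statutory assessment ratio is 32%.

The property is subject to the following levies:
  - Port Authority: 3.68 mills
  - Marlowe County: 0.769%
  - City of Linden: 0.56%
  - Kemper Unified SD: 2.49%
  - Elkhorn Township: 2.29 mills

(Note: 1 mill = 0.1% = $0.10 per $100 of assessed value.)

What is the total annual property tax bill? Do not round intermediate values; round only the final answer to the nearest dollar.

Assessed value = $1,389,600 × 0.32 = $444,672
Port Authority: $444,672 × 0.00368 = $1,636.39296
Marlowe County: $444,672 × 0.00769 = $3,419.52768
City of Linden: $444,672 × 0.0056 = $2,490.1632
Kemper Unified SD: $444,672 × 0.0249 = $11,072.3328
Elkhorn Township: $444,672 × 0.00229 = $1,018.29888
Total = $19,636.71552

$19,637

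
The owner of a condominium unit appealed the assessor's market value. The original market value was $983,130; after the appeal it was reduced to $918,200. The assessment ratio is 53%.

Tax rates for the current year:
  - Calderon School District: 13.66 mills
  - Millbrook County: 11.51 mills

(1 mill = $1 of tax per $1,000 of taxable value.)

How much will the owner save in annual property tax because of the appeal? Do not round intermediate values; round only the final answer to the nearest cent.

$866.17

Old assessed value = $983,130 × 0.53 = $521,058.9
New assessed value = $918,200 × 0.53 = $486,646
Combined rate = 0.01366 + 0.01151 = 0.02517
Old tax = $521,058.9 × 0.02517 = $13,115.052513
New tax = $486,646 × 0.02517 = $12,248.87982
Reduction = $13,115.052513 − $12,248.87982 = $866.172693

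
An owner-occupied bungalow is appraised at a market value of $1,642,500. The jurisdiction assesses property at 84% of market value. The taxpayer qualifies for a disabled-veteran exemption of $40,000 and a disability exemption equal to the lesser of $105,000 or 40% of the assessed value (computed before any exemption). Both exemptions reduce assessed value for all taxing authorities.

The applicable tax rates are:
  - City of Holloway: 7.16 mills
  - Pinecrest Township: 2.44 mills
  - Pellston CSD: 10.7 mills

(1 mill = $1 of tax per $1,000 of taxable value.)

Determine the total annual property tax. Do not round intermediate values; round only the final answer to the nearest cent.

Assessed value = $1,642,500 × 0.84 = $1,379,700
Disability exemption = min($105,000, 40% × $1,379,700) = min($105,000, $551,880) = $105,000 (dollar cap binds)
Taxable value = $1,379,700 − $40,000 − $105,000 = $1,234,700
City of Holloway: $1,234,700 × 0.00716 = $8,840.452
Pinecrest Township: $1,234,700 × 0.00244 = $3,012.668
Pellston CSD: $1,234,700 × 0.0107 = $13,211.29
Total = $25,064.41

$25,064.41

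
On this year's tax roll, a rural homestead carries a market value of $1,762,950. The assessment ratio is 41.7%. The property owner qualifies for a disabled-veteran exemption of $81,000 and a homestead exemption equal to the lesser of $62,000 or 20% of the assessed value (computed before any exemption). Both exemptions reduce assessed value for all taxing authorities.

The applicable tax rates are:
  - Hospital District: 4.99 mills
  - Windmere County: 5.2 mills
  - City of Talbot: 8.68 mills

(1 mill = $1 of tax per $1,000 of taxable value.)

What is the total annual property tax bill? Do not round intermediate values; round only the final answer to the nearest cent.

$11,173.87

Assessed value = $1,762,950 × 0.417 = $735,150.15
Homestead exemption = min($62,000, 20% × $735,150.15) = min($62,000, $147,030.03) = $62,000 (dollar cap binds)
Taxable value = $735,150.15 − $81,000 − $62,000 = $592,150.15
Hospital District: $592,150.15 × 0.00499 = $2,954.8292485
Windmere County: $592,150.15 × 0.0052 = $3,079.18078
City of Talbot: $592,150.15 × 0.00868 = $5,139.863302
Total = $11,173.8733305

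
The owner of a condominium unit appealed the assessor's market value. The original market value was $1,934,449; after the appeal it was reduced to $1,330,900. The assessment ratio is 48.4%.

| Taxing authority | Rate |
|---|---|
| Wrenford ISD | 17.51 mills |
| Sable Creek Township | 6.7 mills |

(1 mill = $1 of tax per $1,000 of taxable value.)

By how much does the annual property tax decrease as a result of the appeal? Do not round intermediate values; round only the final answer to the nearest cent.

$7,072.17

Old assessed value = $1,934,449 × 0.484 = $936,273.316
New assessed value = $1,330,900 × 0.484 = $644,155.6
Combined rate = 0.01751 + 0.0067 = 0.02421
Old tax = $936,273.316 × 0.02421 = $22,667.17698036
New tax = $644,155.6 × 0.02421 = $15,595.007076
Reduction = $22,667.17698036 − $15,595.007076 = $7,072.16990436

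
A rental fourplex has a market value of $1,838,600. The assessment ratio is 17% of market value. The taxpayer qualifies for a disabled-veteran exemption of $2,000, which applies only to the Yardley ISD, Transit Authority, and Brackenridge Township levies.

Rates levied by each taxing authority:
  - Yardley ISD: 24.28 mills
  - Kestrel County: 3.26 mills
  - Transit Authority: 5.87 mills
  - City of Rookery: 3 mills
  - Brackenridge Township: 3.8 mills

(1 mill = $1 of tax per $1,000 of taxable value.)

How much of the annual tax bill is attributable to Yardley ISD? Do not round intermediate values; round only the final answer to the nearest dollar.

Assessed value = $1,838,600 × 0.17 = $312,562
Yardley ISD taxable value = $312,562 − $2,000 = $310,562
Yardley ISD levy = $310,562 × 0.02428 = $7,540.44536

$7,540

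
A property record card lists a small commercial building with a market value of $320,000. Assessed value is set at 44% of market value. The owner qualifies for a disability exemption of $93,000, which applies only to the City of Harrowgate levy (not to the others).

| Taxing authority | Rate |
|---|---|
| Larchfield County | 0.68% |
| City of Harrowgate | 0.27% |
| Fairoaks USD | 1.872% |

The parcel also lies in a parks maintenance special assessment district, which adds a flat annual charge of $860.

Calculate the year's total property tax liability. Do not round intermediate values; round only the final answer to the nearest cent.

$4,582.28

Assessed value = $320,000 × 0.44 = $140,800
Larchfield County: $140,800 × 0.0068 = $957.44
City of Harrowgate: ($140,800 − $93,000) × 0.0027 = $47,800 × 0.0027 = $129.06
Fairoaks USD: $140,800 × 0.01872 = $2,635.776
Levies subtotal = $3,722.276
Total = $3,722.276 + $860 = $4,582.276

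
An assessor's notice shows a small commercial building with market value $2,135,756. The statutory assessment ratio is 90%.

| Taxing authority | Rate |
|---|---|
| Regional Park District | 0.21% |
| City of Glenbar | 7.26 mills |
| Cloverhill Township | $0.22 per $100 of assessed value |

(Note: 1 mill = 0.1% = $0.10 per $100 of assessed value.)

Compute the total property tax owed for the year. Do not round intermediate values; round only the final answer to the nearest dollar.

Assessed value = $2,135,756 × 0.9 = $1,922,180.4
Regional Park District: $1,922,180.4 × 0.0021 = $4,036.57884
City of Glenbar: $1,922,180.4 × 0.00726 = $13,955.029704
Cloverhill Township: $1,922,180.4 × 0.0022 = $4,228.79688
Total = $22,220.405424

$22,220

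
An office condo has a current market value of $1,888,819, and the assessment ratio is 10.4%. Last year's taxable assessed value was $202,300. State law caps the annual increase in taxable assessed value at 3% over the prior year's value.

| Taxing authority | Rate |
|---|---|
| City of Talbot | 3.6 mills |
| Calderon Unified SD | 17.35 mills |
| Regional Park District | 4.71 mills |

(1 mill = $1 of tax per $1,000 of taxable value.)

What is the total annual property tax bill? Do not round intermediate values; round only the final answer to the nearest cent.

$5,040.58

Uncapped assessed value = $1,888,819 × 0.104 = $196,437.176
Cap limit = $202,300 × 1.03 = $208,369
Taxable assessed value = min($196,437.176, $208,369) = $196,437.176 (cap does not bind)
City of Talbot: $196,437.176 × 0.0036 = $707.1738336
Calderon Unified SD: $196,437.176 × 0.01735 = $3,408.1850036
Regional Park District: $196,437.176 × 0.00471 = $925.21909896
Total = $5,040.57793616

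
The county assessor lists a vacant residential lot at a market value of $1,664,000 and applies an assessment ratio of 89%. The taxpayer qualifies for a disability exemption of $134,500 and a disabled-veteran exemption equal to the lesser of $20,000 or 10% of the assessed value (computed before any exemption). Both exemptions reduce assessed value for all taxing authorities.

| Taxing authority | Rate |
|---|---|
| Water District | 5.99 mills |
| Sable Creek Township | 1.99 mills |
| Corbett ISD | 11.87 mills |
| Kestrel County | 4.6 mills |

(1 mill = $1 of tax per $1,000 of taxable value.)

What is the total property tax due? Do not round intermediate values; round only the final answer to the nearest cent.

$32,431.95

Assessed value = $1,664,000 × 0.89 = $1,480,960
Disabled-veteran exemption = min($20,000, 10% × $1,480,960) = min($20,000, $148,096) = $20,000 (dollar cap binds)
Taxable value = $1,480,960 − $134,500 − $20,000 = $1,326,460
Water District: $1,326,460 × 0.00599 = $7,945.4954
Sable Creek Township: $1,326,460 × 0.00199 = $2,639.6554
Corbett ISD: $1,326,460 × 0.01187 = $15,745.0802
Kestrel County: $1,326,460 × 0.0046 = $6,101.716
Total = $32,431.947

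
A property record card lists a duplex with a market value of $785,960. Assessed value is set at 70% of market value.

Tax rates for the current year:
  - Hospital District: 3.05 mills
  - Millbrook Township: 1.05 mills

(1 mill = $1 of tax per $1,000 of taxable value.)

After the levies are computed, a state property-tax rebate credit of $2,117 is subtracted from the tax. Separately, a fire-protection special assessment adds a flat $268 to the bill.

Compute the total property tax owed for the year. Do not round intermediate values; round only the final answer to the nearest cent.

$406.71

Assessed value = $785,960 × 0.7 = $550,172
Hospital District: $550,172 × 0.00305 = $1,678.0246
Millbrook Township: $550,172 × 0.00105 = $577.6806
Levies subtotal = $2,255.7052
After credit = $2,255.7052 − $2,117 = $138.7052
Total = $138.7052 + $268 = $406.7052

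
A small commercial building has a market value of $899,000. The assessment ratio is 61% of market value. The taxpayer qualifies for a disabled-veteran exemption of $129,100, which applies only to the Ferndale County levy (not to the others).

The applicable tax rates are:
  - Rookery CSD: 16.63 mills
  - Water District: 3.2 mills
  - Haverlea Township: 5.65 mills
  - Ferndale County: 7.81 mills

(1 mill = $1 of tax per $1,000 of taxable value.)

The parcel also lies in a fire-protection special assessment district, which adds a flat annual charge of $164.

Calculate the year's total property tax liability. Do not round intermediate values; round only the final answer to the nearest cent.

Assessed value = $899,000 × 0.61 = $548,390
Rookery CSD: $548,390 × 0.01663 = $9,119.7257
Water District: $548,390 × 0.0032 = $1,754.848
Haverlea Township: $548,390 × 0.00565 = $3,098.4035
Ferndale County: ($548,390 − $129,100) × 0.00781 = $419,290 × 0.00781 = $3,274.6549
Levies subtotal = $17,247.6321
Total = $17,247.6321 + $164 = $17,411.6321

$17,411.63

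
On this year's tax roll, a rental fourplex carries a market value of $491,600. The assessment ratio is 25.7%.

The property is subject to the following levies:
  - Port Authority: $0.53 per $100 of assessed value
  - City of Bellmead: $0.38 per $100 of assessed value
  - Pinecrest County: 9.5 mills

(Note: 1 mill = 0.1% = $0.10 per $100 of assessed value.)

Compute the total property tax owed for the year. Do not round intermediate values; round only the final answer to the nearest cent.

$2,349.95

Assessed value = $491,600 × 0.257 = $126,341.2
Port Authority: $126,341.2 × 0.0053 = $669.60836
City of Bellmead: $126,341.2 × 0.0038 = $480.09656
Pinecrest County: $126,341.2 × 0.0095 = $1,200.2414
Total = $2,349.94632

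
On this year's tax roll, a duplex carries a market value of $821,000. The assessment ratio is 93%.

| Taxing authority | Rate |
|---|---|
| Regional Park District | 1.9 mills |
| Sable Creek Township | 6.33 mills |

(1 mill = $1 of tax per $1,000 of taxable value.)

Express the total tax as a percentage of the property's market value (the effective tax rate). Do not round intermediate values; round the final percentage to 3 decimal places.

Assessed value = $821,000 × 0.93 = $763,530
Regional Park District: $763,530 × 0.0019 = $1,450.707
Sable Creek Township: $763,530 × 0.00633 = $4,833.1449
Total tax = $6,283.8519
Effective rate = $6,283.8519 ÷ $821,000 = 0.765% of market value

0.765%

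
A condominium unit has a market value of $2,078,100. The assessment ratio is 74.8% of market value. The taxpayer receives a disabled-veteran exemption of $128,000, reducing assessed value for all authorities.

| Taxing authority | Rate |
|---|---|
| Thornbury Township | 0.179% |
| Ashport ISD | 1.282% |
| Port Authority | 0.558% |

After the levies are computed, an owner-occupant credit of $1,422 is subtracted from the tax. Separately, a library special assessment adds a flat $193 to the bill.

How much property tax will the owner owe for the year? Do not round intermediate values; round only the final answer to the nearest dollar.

Assessed value = $2,078,100 × 0.748 = $1,554,418.8
Taxable value = $1,554,418.8 − $128,000 = $1,426,418.8
Thornbury Township: $1,426,418.8 × 0.00179 = $2,553.289652
Ashport ISD: $1,426,418.8 × 0.01282 = $18,286.689016
Port Authority: $1,426,418.8 × 0.00558 = $7,959.416904
Levies subtotal = $28,799.395572
After credit = $28,799.395572 − $1,422 = $27,377.395572
Total = $27,377.395572 + $193 = $27,570.395572

$27,570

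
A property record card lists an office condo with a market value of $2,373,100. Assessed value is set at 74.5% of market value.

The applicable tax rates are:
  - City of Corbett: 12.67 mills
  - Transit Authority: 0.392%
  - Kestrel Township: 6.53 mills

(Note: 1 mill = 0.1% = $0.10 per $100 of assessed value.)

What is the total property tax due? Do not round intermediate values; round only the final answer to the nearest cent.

Assessed value = $2,373,100 × 0.745 = $1,767,959.5
City of Corbett: $1,767,959.5 × 0.01267 = $22,400.046865
Transit Authority: $1,767,959.5 × 0.00392 = $6,930.40124
Kestrel Township: $1,767,959.5 × 0.00653 = $11,544.775535
Total = $40,875.22364

$40,875.22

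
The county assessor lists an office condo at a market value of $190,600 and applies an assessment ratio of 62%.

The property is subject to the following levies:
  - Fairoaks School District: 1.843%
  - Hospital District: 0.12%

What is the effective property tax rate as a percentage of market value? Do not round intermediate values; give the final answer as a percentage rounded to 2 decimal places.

Assessed value = $190,600 × 0.62 = $118,172
Fairoaks School District: $118,172 × 0.01843 = $2,177.90996
Hospital District: $118,172 × 0.0012 = $141.8064
Total tax = $2,319.71636
Effective rate = $2,319.71636 ÷ $190,600 = 1.22% of market value

1.22%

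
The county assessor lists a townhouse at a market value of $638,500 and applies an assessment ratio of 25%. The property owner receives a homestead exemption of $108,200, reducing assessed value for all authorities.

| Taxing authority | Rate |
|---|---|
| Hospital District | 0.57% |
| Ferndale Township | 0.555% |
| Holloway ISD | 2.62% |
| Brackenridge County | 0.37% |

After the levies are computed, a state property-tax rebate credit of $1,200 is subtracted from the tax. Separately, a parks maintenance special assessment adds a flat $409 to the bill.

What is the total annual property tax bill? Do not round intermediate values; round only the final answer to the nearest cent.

$1,325.14

Assessed value = $638,500 × 0.25 = $159,625
Taxable value = $159,625 − $108,200 = $51,425
Hospital District: $51,425 × 0.0057 = $293.1225
Ferndale Township: $51,425 × 0.00555 = $285.40875
Holloway ISD: $51,425 × 0.0262 = $1,347.335
Brackenridge County: $51,425 × 0.0037 = $190.2725
Levies subtotal = $2,116.13875
After credit = $2,116.13875 − $1,200 = $916.13875
Total = $916.13875 + $409 = $1,325.13875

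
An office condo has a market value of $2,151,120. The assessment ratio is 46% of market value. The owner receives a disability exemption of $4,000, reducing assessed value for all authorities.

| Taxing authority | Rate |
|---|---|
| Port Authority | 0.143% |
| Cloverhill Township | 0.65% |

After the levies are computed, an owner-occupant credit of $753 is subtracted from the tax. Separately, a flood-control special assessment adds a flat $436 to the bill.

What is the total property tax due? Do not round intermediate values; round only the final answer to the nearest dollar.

Assessed value = $2,151,120 × 0.46 = $989,515.2
Taxable value = $989,515.2 − $4,000 = $985,515.2
Port Authority: $985,515.2 × 0.00143 = $1,409.286736
Cloverhill Township: $985,515.2 × 0.0065 = $6,405.8488
Levies subtotal = $7,815.135536
After credit = $7,815.135536 − $753 = $7,062.135536
Total = $7,062.135536 + $436 = $7,498.135536

$7,498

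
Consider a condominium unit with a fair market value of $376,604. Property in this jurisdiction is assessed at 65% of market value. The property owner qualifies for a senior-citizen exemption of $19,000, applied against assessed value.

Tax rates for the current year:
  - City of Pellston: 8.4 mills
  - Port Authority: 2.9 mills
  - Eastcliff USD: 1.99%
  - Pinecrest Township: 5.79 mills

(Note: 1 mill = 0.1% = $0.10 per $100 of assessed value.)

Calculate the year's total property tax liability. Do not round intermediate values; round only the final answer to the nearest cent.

Assessed value = $376,604 × 0.65 = $244,792.6
Taxable value = $244,792.6 − $19,000 = $225,792.6
City of Pellston: $225,792.6 × 0.0084 = $1,896.65784
Port Authority: $225,792.6 × 0.0029 = $654.79854
Eastcliff USD: $225,792.6 × 0.0199 = $4,493.27274
Pinecrest Township: $225,792.6 × 0.00579 = $1,307.339154
Total = $8,352.068274

$8,352.07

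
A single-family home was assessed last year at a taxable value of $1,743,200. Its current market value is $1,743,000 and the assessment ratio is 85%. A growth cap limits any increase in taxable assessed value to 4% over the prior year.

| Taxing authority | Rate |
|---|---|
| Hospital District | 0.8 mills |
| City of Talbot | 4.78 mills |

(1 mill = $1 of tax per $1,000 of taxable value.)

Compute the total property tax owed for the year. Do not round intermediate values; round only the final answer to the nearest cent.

Uncapped assessed value = $1,743,000 × 0.85 = $1,481,550
Cap limit = $1,743,200 × 1.04 = $1,812,928
Taxable assessed value = min($1,481,550, $1,812,928) = $1,481,550 (cap does not bind)
Hospital District: $1,481,550 × 0.0008 = $1,185.24
City of Talbot: $1,481,550 × 0.00478 = $7,081.809
Total = $8,267.049

$8,267.05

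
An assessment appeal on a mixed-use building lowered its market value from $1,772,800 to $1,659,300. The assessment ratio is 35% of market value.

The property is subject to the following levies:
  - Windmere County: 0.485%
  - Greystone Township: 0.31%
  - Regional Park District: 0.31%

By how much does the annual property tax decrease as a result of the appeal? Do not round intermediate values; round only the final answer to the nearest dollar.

$439

Old assessed value = $1,772,800 × 0.35 = $620,480
New assessed value = $1,659,300 × 0.35 = $580,755
Combined rate = 0.00485 + 0.0031 + 0.0031 = 0.01105
Old tax = $620,480 × 0.01105 = $6,856.304
New tax = $580,755 × 0.01105 = $6,417.34275
Reduction = $6,856.304 − $6,417.34275 = $438.96125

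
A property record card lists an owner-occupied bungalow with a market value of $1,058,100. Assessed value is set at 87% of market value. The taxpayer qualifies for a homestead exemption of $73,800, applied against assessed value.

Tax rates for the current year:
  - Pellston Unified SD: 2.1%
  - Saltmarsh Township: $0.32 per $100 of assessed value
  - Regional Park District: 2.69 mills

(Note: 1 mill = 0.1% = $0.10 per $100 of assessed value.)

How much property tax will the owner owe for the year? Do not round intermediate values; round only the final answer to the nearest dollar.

$22,769

Assessed value = $1,058,100 × 0.87 = $920,547
Taxable value = $920,547 − $73,800 = $846,747
Pellston Unified SD: $846,747 × 0.021 = $17,781.687
Saltmarsh Township: $846,747 × 0.0032 = $2,709.5904
Regional Park District: $846,747 × 0.00269 = $2,277.74943
Total = $22,769.02683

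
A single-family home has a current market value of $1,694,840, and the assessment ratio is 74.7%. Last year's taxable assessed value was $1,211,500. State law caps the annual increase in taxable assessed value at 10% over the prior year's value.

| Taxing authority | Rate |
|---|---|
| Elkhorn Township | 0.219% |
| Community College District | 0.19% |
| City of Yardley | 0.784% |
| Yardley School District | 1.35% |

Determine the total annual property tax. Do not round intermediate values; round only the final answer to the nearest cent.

$32,195.54

Uncapped assessed value = $1,694,840 × 0.747 = $1,266,045.48
Cap limit = $1,211,500 × 1.1 = $1,332,650
Taxable assessed value = min($1,266,045.48, $1,332,650) = $1,266,045.48 (cap does not bind)
Elkhorn Township: $1,266,045.48 × 0.00219 = $2,772.6396012
Community College District: $1,266,045.48 × 0.0019 = $2,405.486412
City of Yardley: $1,266,045.48 × 0.00784 = $9,925.7965632
Yardley School District: $1,266,045.48 × 0.0135 = $17,091.61398
Total = $32,195.5365564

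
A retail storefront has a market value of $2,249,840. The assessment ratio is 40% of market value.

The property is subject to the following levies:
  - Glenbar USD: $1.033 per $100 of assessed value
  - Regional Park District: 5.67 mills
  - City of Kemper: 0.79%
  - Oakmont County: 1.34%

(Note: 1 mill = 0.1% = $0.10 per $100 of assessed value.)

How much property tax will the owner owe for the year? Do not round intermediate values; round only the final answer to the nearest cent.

Assessed value = $2,249,840 × 0.4 = $899,936
Glenbar USD: $899,936 × 0.01033 = $9,296.33888
Regional Park District: $899,936 × 0.00567 = $5,102.63712
City of Kemper: $899,936 × 0.0079 = $7,109.4944
Oakmont County: $899,936 × 0.0134 = $12,059.1424
Total = $33,567.6128

$33,567.61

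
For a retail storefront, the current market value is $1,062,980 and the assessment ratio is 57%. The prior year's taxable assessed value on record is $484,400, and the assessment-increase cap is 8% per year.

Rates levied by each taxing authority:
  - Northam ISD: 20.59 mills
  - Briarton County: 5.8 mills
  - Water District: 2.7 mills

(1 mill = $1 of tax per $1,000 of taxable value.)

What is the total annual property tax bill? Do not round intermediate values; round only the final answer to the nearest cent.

Uncapped assessed value = $1,062,980 × 0.57 = $605,898.6
Cap limit = $484,400 × 1.08 = $523,152
Taxable assessed value = min($605,898.6, $523,152) = $523,152 (cap binds)
Northam ISD: $523,152 × 0.02059 = $10,771.69968
Briarton County: $523,152 × 0.0058 = $3,034.2816
Water District: $523,152 × 0.0027 = $1,412.5104
Total = $15,218.49168

$15,218.49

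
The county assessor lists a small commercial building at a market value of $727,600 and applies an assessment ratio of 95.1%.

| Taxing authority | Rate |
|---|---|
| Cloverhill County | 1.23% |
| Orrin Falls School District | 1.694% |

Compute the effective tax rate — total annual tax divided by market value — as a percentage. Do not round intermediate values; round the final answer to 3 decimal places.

Assessed value = $727,600 × 0.951 = $691,947.6
Cloverhill County: $691,947.6 × 0.0123 = $8,510.95548
Orrin Falls School District: $691,947.6 × 0.01694 = $11,721.592344
Total tax = $20,232.547824
Effective rate = $20,232.547824 ÷ $727,600 = 2.781% of market value

2.781%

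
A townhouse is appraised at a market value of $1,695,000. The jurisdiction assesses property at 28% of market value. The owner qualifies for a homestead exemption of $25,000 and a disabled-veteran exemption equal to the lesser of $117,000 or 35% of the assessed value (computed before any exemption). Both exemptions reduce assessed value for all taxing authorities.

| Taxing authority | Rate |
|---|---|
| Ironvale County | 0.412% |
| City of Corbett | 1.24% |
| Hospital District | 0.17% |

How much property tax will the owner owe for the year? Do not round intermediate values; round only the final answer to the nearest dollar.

Assessed value = $1,695,000 × 0.28 = $474,600
Disabled-veteran exemption = min($117,000, 35% × $474,600) = min($117,000, $166,110) = $117,000 (dollar cap binds)
Taxable value = $474,600 − $25,000 − $117,000 = $332,600
Ironvale County: $332,600 × 0.00412 = $1,370.312
City of Corbett: $332,600 × 0.0124 = $4,124.24
Hospital District: $332,600 × 0.0017 = $565.42
Total = $6,059.972

$6,060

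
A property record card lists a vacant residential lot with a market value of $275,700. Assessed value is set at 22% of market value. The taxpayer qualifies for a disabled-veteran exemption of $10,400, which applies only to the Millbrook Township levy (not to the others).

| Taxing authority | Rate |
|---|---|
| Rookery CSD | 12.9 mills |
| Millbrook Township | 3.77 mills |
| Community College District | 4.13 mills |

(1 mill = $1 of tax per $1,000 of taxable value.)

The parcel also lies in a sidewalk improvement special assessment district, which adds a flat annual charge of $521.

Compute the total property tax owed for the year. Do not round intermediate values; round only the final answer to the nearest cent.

$1,743.40

Assessed value = $275,700 × 0.22 = $60,654
Rookery CSD: $60,654 × 0.0129 = $782.4366
Millbrook Township: ($60,654 − $10,400) × 0.00377 = $50,254 × 0.00377 = $189.45758
Community College District: $60,654 × 0.00413 = $250.50102
Levies subtotal = $1,222.3952
Total = $1,222.3952 + $521 = $1,743.3952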